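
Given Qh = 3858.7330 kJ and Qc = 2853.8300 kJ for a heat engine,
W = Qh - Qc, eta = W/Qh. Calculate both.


W = 3858.7330 - 2853.8300 = 1004.9030 kJ
eta = 1004.9030 / 3858.7330 = 0.2604 = 26.0423%

W = 1004.9030 kJ, eta = 26.0423%


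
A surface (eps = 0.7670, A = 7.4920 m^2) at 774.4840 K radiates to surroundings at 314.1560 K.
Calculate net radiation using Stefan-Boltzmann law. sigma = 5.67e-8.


T^4 = 3.5979e+11
Tsurr^4 = 9.7405e+09
Q = 0.7670 * 5.67e-8 * 7.4920 * 3.5005e+11 = 114052.9125 W

114052.9125 W


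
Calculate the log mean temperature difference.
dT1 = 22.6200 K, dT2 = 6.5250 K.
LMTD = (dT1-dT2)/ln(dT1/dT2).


dT1/dT2 = 3.4667
ln(dT1/dT2) = 1.2432
LMTD = 16.0950 / 1.2432 = 12.9465 K

12.9465 K


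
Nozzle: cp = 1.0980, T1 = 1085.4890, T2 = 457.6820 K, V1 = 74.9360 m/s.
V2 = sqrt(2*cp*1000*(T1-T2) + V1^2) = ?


dT = 627.8070 K
2*cp*1000*dT = 1378664.1720
V1^2 = 5615.4041
V2 = sqrt(1384279.5761) = 1176.5541 m/s

1176.5541 m/s


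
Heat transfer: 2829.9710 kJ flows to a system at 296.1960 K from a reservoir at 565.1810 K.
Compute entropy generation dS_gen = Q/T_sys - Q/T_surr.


dS_sys = 2829.9710/296.1960 = 9.5544 kJ/K
dS_surr = -2829.9710/565.1810 = -5.0072 kJ/K
dS_gen = 9.5544 - 5.0072 = 4.5472 kJ/K (irreversible)

dS_gen = 4.5472 kJ/K, irreversible


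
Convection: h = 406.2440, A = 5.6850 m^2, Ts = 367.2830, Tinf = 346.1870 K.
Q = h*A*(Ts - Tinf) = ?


dT = 21.0960 K
Q = 406.2440 * 5.6850 * 21.0960 = 48721.1517 W

48721.1517 W


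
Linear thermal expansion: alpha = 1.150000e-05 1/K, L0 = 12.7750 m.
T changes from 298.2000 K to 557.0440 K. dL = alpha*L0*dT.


dT = 258.8440 K
dL = 1.150000e-05 * 12.7750 * 258.8440 = 0.038027 m
L_final = 12.813027 m

dL = 0.038027 m


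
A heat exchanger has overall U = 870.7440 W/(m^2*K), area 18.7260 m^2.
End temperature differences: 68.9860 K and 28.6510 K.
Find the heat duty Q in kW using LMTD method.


LMTD = 45.9022 K
Q = 870.7440 * 18.7260 * 45.9022 = 748461.4089 W = 748.4614 kW

748.4614 kW


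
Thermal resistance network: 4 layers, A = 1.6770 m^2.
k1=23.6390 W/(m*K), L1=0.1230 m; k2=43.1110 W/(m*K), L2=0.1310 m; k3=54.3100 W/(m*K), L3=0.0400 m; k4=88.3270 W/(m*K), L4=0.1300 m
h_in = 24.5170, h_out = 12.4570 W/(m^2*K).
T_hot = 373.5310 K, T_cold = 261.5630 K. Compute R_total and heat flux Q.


R_conv_in = 1/(24.5170*1.6770) = 0.0243
R_1 = 0.1230/(23.6390*1.6770) = 0.0031
R_2 = 0.1310/(43.1110*1.6770) = 0.0018
R_3 = 0.0400/(54.3100*1.6770) = 0.0004
R_4 = 0.1300/(88.3270*1.6770) = 0.0009
R_conv_out = 1/(12.4570*1.6770) = 0.0479
R_total = 0.0784 K/W
Q = 111.9680 / 0.0784 = 1427.7547 W

R_total = 0.0784 K/W, Q = 1427.7547 W


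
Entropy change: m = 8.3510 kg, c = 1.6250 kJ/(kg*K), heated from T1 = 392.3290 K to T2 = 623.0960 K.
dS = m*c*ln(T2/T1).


T2/T1 = 1.5882
ln(T2/T1) = 0.4626
dS = 8.3510 * 1.6250 * 0.4626 = 6.2777 kJ/K

6.2777 kJ/K


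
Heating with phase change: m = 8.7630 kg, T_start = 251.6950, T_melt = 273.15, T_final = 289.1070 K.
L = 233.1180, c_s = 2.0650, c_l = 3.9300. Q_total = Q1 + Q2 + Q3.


Q1 (sensible, solid) = 8.7630 * 2.0650 * 21.4550 = 388.2410 kJ
Q2 (latent) = 8.7630 * 233.1180 = 2042.8130 kJ
Q3 (sensible, liquid) = 8.7630 * 3.9300 * 15.9570 = 549.5366 kJ
Q_total = 2980.5906 kJ

2980.5906 kJ


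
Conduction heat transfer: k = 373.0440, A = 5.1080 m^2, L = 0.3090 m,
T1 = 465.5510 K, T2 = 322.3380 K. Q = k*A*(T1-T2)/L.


dT = 143.2130 K
Q = 373.0440 * 5.1080 * 143.2130 / 0.3090 = 883150.8896 W

883150.8896 W


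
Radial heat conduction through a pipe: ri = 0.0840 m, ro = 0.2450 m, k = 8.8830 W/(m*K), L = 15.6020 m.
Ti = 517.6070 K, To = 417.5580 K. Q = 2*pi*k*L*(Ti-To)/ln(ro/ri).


dT = 100.0490 K
ln(ro/ri) = 1.0704
Q = 2*pi*8.8830*15.6020*100.0490 / 1.0704 = 81389.7387 W

81389.7387 W


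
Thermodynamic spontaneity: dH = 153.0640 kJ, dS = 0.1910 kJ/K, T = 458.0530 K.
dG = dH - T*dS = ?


T*dS = 458.0530 * 0.1910 = 87.4881 kJ
dG = 153.0640 - 87.4881 = 65.5759 kJ (non-spontaneous)

dG = 65.5759 kJ, non-spontaneous


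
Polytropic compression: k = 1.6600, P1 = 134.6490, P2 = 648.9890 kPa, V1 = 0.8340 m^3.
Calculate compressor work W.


(k-1)/k = 0.3976
(P2/P1)^exp = 1.8688
W = 2.5152 * 134.6490 * 0.8340 * (1.8688 - 1) = 245.3940 kJ

245.3940 kJ


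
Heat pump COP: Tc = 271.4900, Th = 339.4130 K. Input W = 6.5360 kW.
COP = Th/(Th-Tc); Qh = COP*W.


COP = 339.4130 / 67.9230 = 4.9970
Qh = 4.9970 * 6.5360 = 32.6606 kW

COP = 4.9970, Qh = 32.6606 kW


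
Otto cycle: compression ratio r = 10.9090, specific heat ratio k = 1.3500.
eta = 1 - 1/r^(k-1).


r^(k-1) = 2.3079
eta = 1 - 1/2.3079 = 0.5667 = 56.6713%

56.6713%


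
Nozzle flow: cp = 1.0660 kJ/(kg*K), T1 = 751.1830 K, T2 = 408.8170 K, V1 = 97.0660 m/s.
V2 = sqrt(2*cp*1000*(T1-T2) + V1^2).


dT = 342.3660 K
2*cp*1000*dT = 729924.3120
V1^2 = 9421.8084
V2 = sqrt(739346.1204) = 859.8524 m/s

859.8524 m/s


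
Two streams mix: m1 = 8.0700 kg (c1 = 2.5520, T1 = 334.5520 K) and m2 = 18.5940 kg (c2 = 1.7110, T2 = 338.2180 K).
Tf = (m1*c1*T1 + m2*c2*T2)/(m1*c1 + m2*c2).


num = 17650.1584
den = 52.4090
Tf = 336.7774 K

336.7774 K


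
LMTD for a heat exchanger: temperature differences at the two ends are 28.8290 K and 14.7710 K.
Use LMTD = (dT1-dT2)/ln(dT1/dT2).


dT1/dT2 = 1.9517
ln(dT1/dT2) = 0.6687
LMTD = 14.0580 / 0.6687 = 21.0224 K

21.0224 K


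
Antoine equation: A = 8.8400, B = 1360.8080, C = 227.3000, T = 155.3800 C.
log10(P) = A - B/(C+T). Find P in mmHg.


C+T = 382.6800
B/(C+T) = 3.5560
log10(P) = 8.8400 - 3.5560 = 5.2840
P = 10^5.2840 = 192311.5797 mmHg

192311.5797 mmHg


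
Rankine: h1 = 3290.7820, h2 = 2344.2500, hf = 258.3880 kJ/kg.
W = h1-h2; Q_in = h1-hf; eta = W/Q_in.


W = 946.5320 kJ/kg
Q_in = 3032.3940 kJ/kg
eta = 0.3121 = 31.2140%

eta = 31.2140%


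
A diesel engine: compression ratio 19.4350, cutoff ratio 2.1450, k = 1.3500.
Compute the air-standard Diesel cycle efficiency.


r^(k-1) = 2.8249
rc^k = 2.8017
eta = 0.5874 = 58.7383%

58.7383%


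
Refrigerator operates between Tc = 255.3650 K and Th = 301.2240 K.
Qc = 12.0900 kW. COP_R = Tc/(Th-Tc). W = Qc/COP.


COP = 255.3650 / 45.8590 = 5.5685
W = 12.0900 / 5.5685 = 2.1711 kW

COP = 5.5685, W = 2.1711 kW


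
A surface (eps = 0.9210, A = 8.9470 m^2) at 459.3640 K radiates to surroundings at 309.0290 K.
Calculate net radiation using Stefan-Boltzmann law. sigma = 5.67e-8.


T^4 = 4.4527e+10
Tsurr^4 = 9.1200e+09
Q = 0.9210 * 5.67e-8 * 8.9470 * 3.5407e+10 = 16542.9988 W

16542.9988 W


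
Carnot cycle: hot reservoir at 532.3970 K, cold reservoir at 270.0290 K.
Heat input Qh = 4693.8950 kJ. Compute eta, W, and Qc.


eta = 1 - 270.0290/532.3970 = 0.4928
W = 0.4928 * 4693.8950 = 2313.1758 kJ
Qc = 4693.8950 - 2313.1758 = 2380.7192 kJ

eta = 49.2805%, W = 2313.1758 kJ, Qc = 2380.7192 kJ


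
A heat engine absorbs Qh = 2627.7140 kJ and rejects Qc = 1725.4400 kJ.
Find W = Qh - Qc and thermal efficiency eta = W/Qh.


W = 2627.7140 - 1725.4400 = 902.2740 kJ
eta = 902.2740 / 2627.7140 = 0.3434 = 34.3368%

W = 902.2740 kJ, eta = 34.3368%


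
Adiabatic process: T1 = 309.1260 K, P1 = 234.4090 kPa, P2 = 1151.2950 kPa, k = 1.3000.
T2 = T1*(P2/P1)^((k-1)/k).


(k-1)/k = 0.2308
(P2/P1)^exp = 1.4438
T2 = 309.1260 * 1.4438 = 446.3197 K

446.3197 K


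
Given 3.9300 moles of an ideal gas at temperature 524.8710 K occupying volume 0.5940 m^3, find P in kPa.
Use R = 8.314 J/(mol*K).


P = nRT/V = 3.9300 * 8.314 * 524.8710 / 0.5940
= 17149.6456 / 0.5940 = 28871.4572 Pa = 28.8715 kPa

28.8715 kPa


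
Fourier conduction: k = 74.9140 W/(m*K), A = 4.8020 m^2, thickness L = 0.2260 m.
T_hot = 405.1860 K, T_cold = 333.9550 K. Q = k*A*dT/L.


dT = 71.2310 K
Q = 74.9140 * 4.8020 * 71.2310 / 0.2260 = 113382.4258 W

113382.4258 W


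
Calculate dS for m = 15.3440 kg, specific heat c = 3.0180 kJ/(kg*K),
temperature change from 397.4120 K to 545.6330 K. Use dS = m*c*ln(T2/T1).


T2/T1 = 1.3730
ln(T2/T1) = 0.3170
dS = 15.3440 * 3.0180 * 0.3170 = 14.6784 kJ/K

14.6784 kJ/K


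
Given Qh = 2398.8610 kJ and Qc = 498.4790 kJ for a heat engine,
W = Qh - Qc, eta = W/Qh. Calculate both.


W = 2398.8610 - 498.4790 = 1900.3820 kJ
eta = 1900.3820 / 2398.8610 = 0.7922 = 79.2202%

W = 1900.3820 kJ, eta = 79.2202%


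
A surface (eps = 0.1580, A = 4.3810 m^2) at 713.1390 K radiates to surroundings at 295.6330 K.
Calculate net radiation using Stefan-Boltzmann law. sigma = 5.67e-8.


T^4 = 2.5864e+11
Tsurr^4 = 7.6386e+09
Q = 0.1580 * 5.67e-8 * 4.3810 * 2.5100e+11 = 9851.2354 W

9851.2354 W


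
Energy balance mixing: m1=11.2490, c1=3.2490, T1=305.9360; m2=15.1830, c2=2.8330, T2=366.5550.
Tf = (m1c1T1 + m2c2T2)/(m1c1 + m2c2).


num = 26948.1404
den = 79.5614
Tf = 338.7086 K

338.7086 K


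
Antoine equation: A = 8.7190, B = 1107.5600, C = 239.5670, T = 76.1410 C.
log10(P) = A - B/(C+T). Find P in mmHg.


C+T = 315.7080
B/(C+T) = 3.5082
log10(P) = 8.7190 - 3.5082 = 5.2108
P = 10^5.2108 = 162488.0986 mmHg

162488.0986 mmHg


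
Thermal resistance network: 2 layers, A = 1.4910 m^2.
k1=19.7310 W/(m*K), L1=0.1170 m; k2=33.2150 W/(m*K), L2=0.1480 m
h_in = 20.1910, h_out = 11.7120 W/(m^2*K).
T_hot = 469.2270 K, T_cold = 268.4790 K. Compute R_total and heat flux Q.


R_conv_in = 1/(20.1910*1.4910) = 0.0332
R_1 = 0.1170/(19.7310*1.4910) = 0.0040
R_2 = 0.1480/(33.2150*1.4910) = 0.0030
R_conv_out = 1/(11.7120*1.4910) = 0.0573
R_total = 0.0974 K/W
Q = 200.7480 / 0.0974 = 2060.0506 W

R_total = 0.0974 K/W, Q = 2060.0506 W


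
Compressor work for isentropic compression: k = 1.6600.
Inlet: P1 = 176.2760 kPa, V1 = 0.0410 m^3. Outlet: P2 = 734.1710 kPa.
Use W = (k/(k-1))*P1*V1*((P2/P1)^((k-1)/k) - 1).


(k-1)/k = 0.3976
(P2/P1)^exp = 1.7634
W = 2.5152 * 176.2760 * 0.0410 * (1.7634 - 1) = 13.8768 kJ

13.8768 kJ


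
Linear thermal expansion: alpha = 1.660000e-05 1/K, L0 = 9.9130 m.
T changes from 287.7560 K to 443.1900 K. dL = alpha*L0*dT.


dT = 155.4340 K
dL = 1.660000e-05 * 9.9130 * 155.4340 = 0.025578 m
L_final = 9.938578 m

dL = 0.025578 m


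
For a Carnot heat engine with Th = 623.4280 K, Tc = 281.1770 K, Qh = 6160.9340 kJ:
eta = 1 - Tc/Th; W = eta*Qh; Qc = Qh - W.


eta = 1 - 281.1770/623.4280 = 0.5490
W = 0.5490 * 6160.9340 = 3382.2443 kJ
Qc = 6160.9340 - 3382.2443 = 2778.6897 kJ

eta = 54.8982%, W = 3382.2443 kJ, Qc = 2778.6897 kJ


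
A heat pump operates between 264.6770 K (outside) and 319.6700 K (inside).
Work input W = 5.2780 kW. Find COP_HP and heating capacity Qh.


COP = 319.6700 / 54.9930 = 5.8129
Qh = 5.8129 * 5.2780 = 30.6806 kW

COP = 5.8129, Qh = 30.6806 kW


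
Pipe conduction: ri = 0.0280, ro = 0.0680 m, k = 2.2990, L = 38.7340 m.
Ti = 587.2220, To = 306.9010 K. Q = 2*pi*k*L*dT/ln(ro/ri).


dT = 280.3210 K
ln(ro/ri) = 0.8873
Q = 2*pi*2.2990*38.7340*280.3210 / 0.8873 = 176764.3889 W

176764.3889 W


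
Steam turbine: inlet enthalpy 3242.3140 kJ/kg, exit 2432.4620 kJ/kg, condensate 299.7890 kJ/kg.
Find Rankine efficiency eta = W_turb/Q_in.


W = 809.8520 kJ/kg
Q_in = 2942.5250 kJ/kg
eta = 0.2752 = 27.5223%

eta = 27.5223%


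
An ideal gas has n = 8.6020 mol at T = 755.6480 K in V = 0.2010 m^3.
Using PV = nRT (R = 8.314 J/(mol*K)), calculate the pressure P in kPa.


P = nRT/V = 8.6020 * 8.314 * 755.6480 / 0.2010
= 54041.6992 / 0.2010 = 268864.1750 Pa = 268.8642 kPa

268.8642 kPa


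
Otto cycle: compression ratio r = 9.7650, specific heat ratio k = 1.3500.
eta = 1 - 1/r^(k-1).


r^(k-1) = 2.2202
eta = 1 - 1/2.2202 = 0.5496 = 54.9583%

54.9583%


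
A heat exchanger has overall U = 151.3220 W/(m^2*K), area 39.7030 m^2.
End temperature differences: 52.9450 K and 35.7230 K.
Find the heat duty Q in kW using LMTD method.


LMTD = 43.7708 K
Q = 151.3220 * 39.7030 * 43.7708 = 262972.0597 W = 262.9721 kW

262.9721 kW


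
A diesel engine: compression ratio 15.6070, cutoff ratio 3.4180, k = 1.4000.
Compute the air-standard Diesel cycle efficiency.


r^(k-1) = 3.0014
rc^k = 5.5883
eta = 0.5484 = 54.8413%

54.8413%


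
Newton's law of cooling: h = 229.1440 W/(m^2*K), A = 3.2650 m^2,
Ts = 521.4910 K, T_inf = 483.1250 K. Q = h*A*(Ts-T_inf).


dT = 38.3660 K
Q = 229.1440 * 3.2650 * 38.3660 = 28703.7209 W

28703.7209 W


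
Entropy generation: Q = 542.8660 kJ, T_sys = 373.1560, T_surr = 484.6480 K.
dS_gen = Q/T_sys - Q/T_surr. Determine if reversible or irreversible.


dS_sys = 542.8660/373.1560 = 1.4548 kJ/K
dS_surr = -542.8660/484.6480 = -1.1201 kJ/K
dS_gen = 1.4548 - 1.1201 = 0.3347 kJ/K (irreversible)

dS_gen = 0.3347 kJ/K, irreversible


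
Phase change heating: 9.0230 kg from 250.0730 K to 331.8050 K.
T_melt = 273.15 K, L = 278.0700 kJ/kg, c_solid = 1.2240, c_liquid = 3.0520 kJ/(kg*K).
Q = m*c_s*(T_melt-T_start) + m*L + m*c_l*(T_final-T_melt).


Q1 (sensible, solid) = 9.0230 * 1.2240 * 23.0770 = 254.8659 kJ
Q2 (latent) = 9.0230 * 278.0700 = 2509.0256 kJ
Q3 (sensible, liquid) = 9.0230 * 3.0520 * 58.6550 = 1615.2529 kJ
Q_total = 4379.1444 kJ

4379.1444 kJ


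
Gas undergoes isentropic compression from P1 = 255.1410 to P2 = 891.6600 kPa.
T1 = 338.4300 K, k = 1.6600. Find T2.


(k-1)/k = 0.3976
(P2/P1)^exp = 1.6446
T2 = 338.4300 * 1.6446 = 556.5793 K

556.5793 K


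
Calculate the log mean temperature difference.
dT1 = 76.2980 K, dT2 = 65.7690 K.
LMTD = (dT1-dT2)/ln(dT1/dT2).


dT1/dT2 = 1.1601
ln(dT1/dT2) = 0.1485
LMTD = 10.5290 / 0.1485 = 70.9033 K

70.9033 K


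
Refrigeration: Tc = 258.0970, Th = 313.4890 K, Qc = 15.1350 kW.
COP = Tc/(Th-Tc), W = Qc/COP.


COP = 258.0970 / 55.3920 = 4.6595
W = 15.1350 / 4.6595 = 3.2482 kW

COP = 4.6595, W = 3.2482 kW


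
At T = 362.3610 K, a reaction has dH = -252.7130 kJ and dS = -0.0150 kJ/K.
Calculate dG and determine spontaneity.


T*dS = 362.3610 * -0.0150 = -5.4354 kJ
dG = -252.7130 + 5.4354 = -247.2776 kJ (spontaneous)

dG = -247.2776 kJ, spontaneous


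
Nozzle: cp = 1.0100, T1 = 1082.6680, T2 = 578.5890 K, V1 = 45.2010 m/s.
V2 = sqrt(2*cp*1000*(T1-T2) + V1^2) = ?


dT = 504.0790 K
2*cp*1000*dT = 1018239.5800
V1^2 = 2043.1304
V2 = sqrt(1020282.7104) = 1010.0904 m/s

1010.0904 m/s


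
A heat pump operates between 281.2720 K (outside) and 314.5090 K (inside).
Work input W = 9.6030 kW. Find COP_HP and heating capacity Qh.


COP = 314.5090 / 33.2370 = 9.4626
Qh = 9.4626 * 9.6030 = 90.8695 kW

COP = 9.4626, Qh = 90.8695 kW


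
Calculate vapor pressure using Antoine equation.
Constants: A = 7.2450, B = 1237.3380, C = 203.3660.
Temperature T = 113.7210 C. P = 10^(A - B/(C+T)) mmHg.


C+T = 317.0870
B/(C+T) = 3.9022
log10(P) = 7.2450 - 3.9022 = 3.3428
P = 10^3.3428 = 2201.8945 mmHg

2201.8945 mmHg


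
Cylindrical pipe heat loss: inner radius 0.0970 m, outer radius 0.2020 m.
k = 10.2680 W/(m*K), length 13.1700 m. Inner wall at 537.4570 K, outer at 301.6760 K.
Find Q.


dT = 235.7810 K
ln(ro/ri) = 0.7336
Q = 2*pi*10.2680*13.1700*235.7810 / 0.7336 = 273103.0871 W

273103.0871 W


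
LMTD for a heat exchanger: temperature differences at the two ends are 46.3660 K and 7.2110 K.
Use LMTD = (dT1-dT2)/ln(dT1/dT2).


dT1/dT2 = 6.4299
ln(dT1/dT2) = 1.8610
LMTD = 39.1550 / 1.8610 = 21.0402 K

21.0402 K


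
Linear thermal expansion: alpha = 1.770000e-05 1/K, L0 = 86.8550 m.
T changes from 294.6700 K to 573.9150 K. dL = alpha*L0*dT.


dT = 279.2450 K
dL = 1.770000e-05 * 86.8550 * 279.2450 = 0.429293 m
L_final = 87.284293 m

dL = 0.429293 m


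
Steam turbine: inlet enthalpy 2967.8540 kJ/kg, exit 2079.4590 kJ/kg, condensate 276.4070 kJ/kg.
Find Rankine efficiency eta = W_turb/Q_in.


W = 888.3950 kJ/kg
Q_in = 2691.4470 kJ/kg
eta = 0.3301 = 33.0081%

eta = 33.0081%


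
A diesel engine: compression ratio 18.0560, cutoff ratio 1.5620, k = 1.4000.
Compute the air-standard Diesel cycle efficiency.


r^(k-1) = 3.1816
rc^k = 1.8670
eta = 0.6536 = 65.3642%

65.3642%


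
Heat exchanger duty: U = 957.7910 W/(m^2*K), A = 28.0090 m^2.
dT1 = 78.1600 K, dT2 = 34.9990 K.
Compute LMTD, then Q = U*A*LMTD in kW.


LMTD = 53.7204 K
Q = 957.7910 * 28.0090 * 53.7204 = 1441143.4263 W = 1441.1434 kW

1441.1434 kW


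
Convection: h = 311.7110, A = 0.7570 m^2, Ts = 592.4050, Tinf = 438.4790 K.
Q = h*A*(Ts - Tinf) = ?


dT = 153.9260 K
Q = 311.7110 * 0.7570 * 153.9260 = 36321.1835 W

36321.1835 W


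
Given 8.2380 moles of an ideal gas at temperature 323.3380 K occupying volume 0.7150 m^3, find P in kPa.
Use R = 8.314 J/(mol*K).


P = nRT/V = 8.2380 * 8.314 * 323.3380 / 0.7150
= 22145.6563 / 0.7150 = 30972.9459 Pa = 30.9729 kPa

30.9729 kPa


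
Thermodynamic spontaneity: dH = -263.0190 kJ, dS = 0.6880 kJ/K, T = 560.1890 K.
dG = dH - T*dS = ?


T*dS = 560.1890 * 0.6880 = 385.4100 kJ
dG = -263.0190 - 385.4100 = -648.4290 kJ (spontaneous)

dG = -648.4290 kJ, spontaneous


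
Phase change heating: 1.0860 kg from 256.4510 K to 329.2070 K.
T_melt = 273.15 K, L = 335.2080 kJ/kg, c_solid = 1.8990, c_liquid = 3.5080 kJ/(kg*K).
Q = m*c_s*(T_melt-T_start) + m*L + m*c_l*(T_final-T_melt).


Q1 (sensible, solid) = 1.0860 * 1.8990 * 16.6990 = 34.4386 kJ
Q2 (latent) = 1.0860 * 335.2080 = 364.0359 kJ
Q3 (sensible, liquid) = 1.0860 * 3.5080 * 56.0570 = 213.5597 kJ
Q_total = 612.0341 kJ

612.0341 kJ


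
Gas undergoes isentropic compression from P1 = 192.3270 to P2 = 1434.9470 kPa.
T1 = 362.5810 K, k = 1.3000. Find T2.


(k-1)/k = 0.2308
(P2/P1)^exp = 1.5901
T2 = 362.5810 * 1.5901 = 576.5267 K

576.5267 K


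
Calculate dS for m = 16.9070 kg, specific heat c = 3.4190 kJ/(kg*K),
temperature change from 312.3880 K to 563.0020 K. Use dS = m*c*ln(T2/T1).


T2/T1 = 1.8023
ln(T2/T1) = 0.5890
dS = 16.9070 * 3.4190 * 0.5890 = 34.0493 kJ/K

34.0493 kJ/K


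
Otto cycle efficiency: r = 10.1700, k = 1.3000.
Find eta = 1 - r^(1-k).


r^(k-1) = 2.0054
eta = 1 - 1/2.0054 = 0.5013 = 50.1341%

50.1341%


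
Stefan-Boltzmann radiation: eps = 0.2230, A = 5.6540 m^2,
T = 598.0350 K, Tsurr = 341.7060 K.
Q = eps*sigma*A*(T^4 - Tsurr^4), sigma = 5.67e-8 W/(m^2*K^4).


T^4 = 1.2791e+11
Tsurr^4 = 1.3634e+10
Q = 0.2230 * 5.67e-8 * 5.6540 * 1.1428e+11 = 8169.6308 W

8169.6308 W


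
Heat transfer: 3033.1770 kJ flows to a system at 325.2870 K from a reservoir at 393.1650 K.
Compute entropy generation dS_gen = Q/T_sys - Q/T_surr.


dS_sys = 3033.1770/325.2870 = 9.3246 kJ/K
dS_surr = -3033.1770/393.1650 = -7.7148 kJ/K
dS_gen = 9.3246 - 7.7148 = 1.6098 kJ/K (irreversible)

dS_gen = 1.6098 kJ/K, irreversible


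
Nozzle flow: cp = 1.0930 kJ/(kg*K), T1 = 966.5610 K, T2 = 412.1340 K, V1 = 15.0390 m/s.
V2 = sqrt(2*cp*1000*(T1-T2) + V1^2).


dT = 554.4270 K
2*cp*1000*dT = 1211977.4220
V1^2 = 226.1715
V2 = sqrt(1212203.5935) = 1101.0012 m/s

1101.0012 m/s


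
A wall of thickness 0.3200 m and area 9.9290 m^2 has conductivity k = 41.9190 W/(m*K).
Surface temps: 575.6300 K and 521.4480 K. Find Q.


dT = 54.1820 K
Q = 41.9190 * 9.9290 * 54.1820 / 0.3200 = 70472.7921 W

70472.7921 W


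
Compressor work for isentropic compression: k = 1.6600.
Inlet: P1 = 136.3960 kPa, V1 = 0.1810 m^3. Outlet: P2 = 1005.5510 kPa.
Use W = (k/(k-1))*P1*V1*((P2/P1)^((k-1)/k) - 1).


(k-1)/k = 0.3976
(P2/P1)^exp = 2.2128
W = 2.5152 * 136.3960 * 0.1810 * (2.2128 - 1) = 75.3093 kJ

75.3093 kJ


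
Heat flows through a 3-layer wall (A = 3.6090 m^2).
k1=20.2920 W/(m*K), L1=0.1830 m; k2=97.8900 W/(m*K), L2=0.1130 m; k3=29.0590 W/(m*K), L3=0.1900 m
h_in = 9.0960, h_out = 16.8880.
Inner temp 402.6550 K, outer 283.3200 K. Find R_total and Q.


R_conv_in = 1/(9.0960*3.6090) = 0.0305
R_1 = 0.1830/(20.2920*3.6090) = 0.0025
R_2 = 0.1130/(97.8900*3.6090) = 0.0003
R_3 = 0.1900/(29.0590*3.6090) = 0.0018
R_conv_out = 1/(16.8880*3.6090) = 0.0164
R_total = 0.0515 K/W
Q = 119.3350 / 0.0515 = 2317.1884 W

R_total = 0.0515 K/W, Q = 2317.1884 W


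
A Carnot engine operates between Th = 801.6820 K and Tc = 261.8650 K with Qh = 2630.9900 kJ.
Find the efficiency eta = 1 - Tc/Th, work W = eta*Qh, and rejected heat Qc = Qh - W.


eta = 1 - 261.8650/801.6820 = 0.6734
W = 0.6734 * 2630.9900 = 1771.5916 kJ
Qc = 2630.9900 - 1771.5916 = 859.3984 kJ

eta = 67.3356%, W = 1771.5916 kJ, Qc = 859.3984 kJ


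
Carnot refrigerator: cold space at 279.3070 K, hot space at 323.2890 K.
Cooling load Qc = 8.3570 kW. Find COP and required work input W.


COP = 279.3070 / 43.9820 = 6.3505
W = 8.3570 / 6.3505 = 1.3160 kW

COP = 6.3505, W = 1.3160 kW


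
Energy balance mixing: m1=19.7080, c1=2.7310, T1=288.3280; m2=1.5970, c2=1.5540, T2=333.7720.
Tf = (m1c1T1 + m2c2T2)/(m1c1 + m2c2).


num = 16346.8823
den = 56.3043
Tf = 290.3310 K

290.3310 K


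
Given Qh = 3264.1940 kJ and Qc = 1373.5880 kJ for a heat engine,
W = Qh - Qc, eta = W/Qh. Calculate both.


W = 3264.1940 - 1373.5880 = 1890.6060 kJ
eta = 1890.6060 / 3264.1940 = 0.5792 = 57.9195%

W = 1890.6060 kJ, eta = 57.9195%


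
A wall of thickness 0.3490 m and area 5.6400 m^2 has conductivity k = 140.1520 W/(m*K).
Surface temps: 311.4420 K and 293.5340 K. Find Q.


dT = 17.9080 K
Q = 140.1520 * 5.6400 * 17.9080 / 0.3490 = 40560.1976 W

40560.1976 W


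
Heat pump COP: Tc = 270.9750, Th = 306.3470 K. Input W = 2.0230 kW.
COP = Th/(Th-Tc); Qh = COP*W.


COP = 306.3470 / 35.3720 = 8.6607
Qh = 8.6607 * 2.0230 = 17.5206 kW

COP = 8.6607, Qh = 17.5206 kW


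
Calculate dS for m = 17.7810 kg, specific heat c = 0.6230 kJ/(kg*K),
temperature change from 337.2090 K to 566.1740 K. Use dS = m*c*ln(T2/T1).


T2/T1 = 1.6790
ln(T2/T1) = 0.5182
dS = 17.7810 * 0.6230 * 0.5182 = 5.7404 kJ/K

5.7404 kJ/K


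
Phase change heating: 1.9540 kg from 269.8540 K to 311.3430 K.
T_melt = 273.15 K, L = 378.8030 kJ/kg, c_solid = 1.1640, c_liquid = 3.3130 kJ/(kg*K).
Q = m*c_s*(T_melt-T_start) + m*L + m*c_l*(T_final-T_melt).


Q1 (sensible, solid) = 1.9540 * 1.1640 * 3.2960 = 7.4966 kJ
Q2 (latent) = 1.9540 * 378.8030 = 740.1811 kJ
Q3 (sensible, liquid) = 1.9540 * 3.3130 * 38.1930 = 247.2463 kJ
Q_total = 994.9240 kJ

994.9240 kJ


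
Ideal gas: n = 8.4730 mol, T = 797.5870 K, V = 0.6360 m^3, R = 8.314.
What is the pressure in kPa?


P = nRT/V = 8.4730 * 8.314 * 797.5870 / 0.6360
= 56185.6350 / 0.6360 = 88342.1933 Pa = 88.3422 kPa

88.3422 kPa


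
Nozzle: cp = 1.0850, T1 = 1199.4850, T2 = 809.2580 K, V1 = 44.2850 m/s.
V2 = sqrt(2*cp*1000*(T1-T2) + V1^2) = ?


dT = 390.2270 K
2*cp*1000*dT = 846792.5900
V1^2 = 1961.1612
V2 = sqrt(848753.7512) = 921.2783 m/s

921.2783 m/s


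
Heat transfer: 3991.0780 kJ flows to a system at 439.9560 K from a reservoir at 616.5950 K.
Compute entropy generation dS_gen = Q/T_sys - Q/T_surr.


dS_sys = 3991.0780/439.9560 = 9.0715 kJ/K
dS_surr = -3991.0780/616.5950 = -6.4728 kJ/K
dS_gen = 9.0715 - 6.4728 = 2.5988 kJ/K (irreversible)

dS_gen = 2.5988 kJ/K, irreversible


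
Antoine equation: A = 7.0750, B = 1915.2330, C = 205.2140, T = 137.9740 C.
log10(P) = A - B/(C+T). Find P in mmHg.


C+T = 343.1880
B/(C+T) = 5.5807
log10(P) = 7.0750 - 5.5807 = 1.4943
P = 10^1.4943 = 31.2097 mmHg

31.2097 mmHg


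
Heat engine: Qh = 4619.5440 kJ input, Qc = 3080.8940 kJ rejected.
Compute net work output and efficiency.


W = 4619.5440 - 3080.8940 = 1538.6500 kJ
eta = 1538.6500 / 4619.5440 = 0.3331 = 33.3074%

W = 1538.6500 kJ, eta = 33.3074%


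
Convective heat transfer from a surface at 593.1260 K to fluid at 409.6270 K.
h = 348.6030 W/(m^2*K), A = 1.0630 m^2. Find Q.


dT = 183.4990 K
Q = 348.6030 * 1.0630 * 183.4990 = 67998.3049 W

67998.3049 W


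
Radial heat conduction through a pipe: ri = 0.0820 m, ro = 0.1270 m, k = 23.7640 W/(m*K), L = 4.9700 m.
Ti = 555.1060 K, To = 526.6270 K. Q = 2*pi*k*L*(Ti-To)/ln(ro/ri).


dT = 28.4790 K
ln(ro/ri) = 0.4375
Q = 2*pi*23.7640*4.9700*28.4790 / 0.4375 = 48309.7072 W

48309.7072 W


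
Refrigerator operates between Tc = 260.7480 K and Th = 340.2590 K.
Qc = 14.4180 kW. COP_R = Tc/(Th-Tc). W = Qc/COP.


COP = 260.7480 / 79.5110 = 3.2794
W = 14.4180 / 3.2794 = 4.3965 kW

COP = 3.2794, W = 4.3965 kW


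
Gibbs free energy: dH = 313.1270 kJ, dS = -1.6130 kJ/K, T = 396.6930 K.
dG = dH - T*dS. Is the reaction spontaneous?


T*dS = 396.6930 * -1.6130 = -639.8658 kJ
dG = 313.1270 + 639.8658 = 952.9928 kJ (non-spontaneous)

dG = 952.9928 kJ, non-spontaneous


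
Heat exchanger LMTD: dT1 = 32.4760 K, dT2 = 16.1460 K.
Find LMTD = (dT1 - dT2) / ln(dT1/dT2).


dT1/dT2 = 2.0114
ln(dT1/dT2) = 0.6988
LMTD = 16.3300 / 0.6988 = 23.3677 K

23.3677 K


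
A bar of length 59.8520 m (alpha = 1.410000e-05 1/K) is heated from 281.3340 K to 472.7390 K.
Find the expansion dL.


dT = 191.4050 K
dL = 1.410000e-05 * 59.8520 * 191.4050 = 0.161529 m
L_final = 60.013529 m

dL = 0.161529 m


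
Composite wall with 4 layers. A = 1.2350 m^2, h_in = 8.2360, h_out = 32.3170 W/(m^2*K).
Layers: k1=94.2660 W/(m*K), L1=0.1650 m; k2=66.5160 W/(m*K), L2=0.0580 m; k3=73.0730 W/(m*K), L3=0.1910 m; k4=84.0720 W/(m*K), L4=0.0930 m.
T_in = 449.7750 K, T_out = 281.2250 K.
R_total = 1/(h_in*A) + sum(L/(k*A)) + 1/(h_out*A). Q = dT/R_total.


R_conv_in = 1/(8.2360*1.2350) = 0.0983
R_1 = 0.1650/(94.2660*1.2350) = 0.0014
R_2 = 0.0580/(66.5160*1.2350) = 0.0007
R_3 = 0.1910/(73.0730*1.2350) = 0.0021
R_4 = 0.0930/(84.0720*1.2350) = 0.0009
R_conv_out = 1/(32.3170*1.2350) = 0.0251
R_total = 0.1285 K/W
Q = 168.5500 / 0.1285 = 1311.6195 W

R_total = 0.1285 K/W, Q = 1311.6195 W


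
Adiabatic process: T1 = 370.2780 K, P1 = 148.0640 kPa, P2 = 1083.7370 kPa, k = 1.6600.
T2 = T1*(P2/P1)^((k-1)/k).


(k-1)/k = 0.3976
(P2/P1)^exp = 2.2065
T2 = 370.2780 * 2.2065 = 817.0236 K

817.0236 K


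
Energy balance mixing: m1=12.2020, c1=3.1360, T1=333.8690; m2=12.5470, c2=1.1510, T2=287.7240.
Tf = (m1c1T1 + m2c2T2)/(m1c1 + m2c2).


num = 16930.8489
den = 52.7071
Tf = 321.2254 K

321.2254 K


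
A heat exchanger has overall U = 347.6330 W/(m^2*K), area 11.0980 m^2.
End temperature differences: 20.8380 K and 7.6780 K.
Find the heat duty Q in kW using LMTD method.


LMTD = 13.1808 K
Q = 347.6330 * 11.0980 * 13.1808 = 50852.0781 W = 50.8521 kW

50.8521 kW


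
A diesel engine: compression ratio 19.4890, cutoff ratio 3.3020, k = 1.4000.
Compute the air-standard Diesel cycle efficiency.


r^(k-1) = 3.2803
rc^k = 5.3246
eta = 0.5909 = 59.0930%

59.0930%


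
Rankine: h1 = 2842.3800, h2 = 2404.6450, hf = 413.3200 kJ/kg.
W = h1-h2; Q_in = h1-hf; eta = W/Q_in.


W = 437.7350 kJ/kg
Q_in = 2429.0600 kJ/kg
eta = 0.1802 = 18.0208%

eta = 18.0208%


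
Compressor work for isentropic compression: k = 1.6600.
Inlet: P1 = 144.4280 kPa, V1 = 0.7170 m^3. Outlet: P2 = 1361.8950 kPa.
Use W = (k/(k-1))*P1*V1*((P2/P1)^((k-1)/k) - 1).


(k-1)/k = 0.3976
(P2/P1)^exp = 2.4403
W = 2.5152 * 144.4280 * 0.7170 * (2.4403 - 1) = 375.1431 kJ

375.1431 kJ


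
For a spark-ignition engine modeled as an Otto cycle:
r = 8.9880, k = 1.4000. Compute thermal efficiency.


r^(k-1) = 2.4069
eta = 1 - 1/2.4069 = 0.5845 = 58.4535%

58.4535%


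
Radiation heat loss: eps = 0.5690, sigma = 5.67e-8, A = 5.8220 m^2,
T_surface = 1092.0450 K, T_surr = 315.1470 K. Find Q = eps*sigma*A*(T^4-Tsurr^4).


T^4 = 1.4222e+12
Tsurr^4 = 9.8640e+09
Q = 0.5690 * 5.67e-8 * 5.8220 * 1.4123e+12 = 265281.5419 W

265281.5419 W


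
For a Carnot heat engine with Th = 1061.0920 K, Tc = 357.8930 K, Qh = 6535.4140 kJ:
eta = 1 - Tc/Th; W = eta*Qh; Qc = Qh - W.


eta = 1 - 357.8930/1061.0920 = 0.6627
W = 0.6627 * 6535.4140 = 4331.1010 kJ
Qc = 6535.4140 - 4331.1010 = 2204.3130 kJ

eta = 66.2713%, W = 4331.1010 kJ, Qc = 2204.3130 kJ


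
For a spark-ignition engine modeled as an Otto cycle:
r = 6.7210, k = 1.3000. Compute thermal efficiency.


r^(k-1) = 1.7710
eta = 1 - 1/1.7710 = 0.4354 = 43.5362%

43.5362%


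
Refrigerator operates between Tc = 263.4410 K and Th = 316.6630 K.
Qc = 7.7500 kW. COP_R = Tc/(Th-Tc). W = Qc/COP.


COP = 263.4410 / 53.2220 = 4.9499
W = 7.7500 / 4.9499 = 1.5657 kW

COP = 4.9499, W = 1.5657 kW


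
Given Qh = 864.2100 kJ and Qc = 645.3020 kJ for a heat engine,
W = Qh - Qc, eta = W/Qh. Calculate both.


W = 864.2100 - 645.3020 = 218.9080 kJ
eta = 218.9080 / 864.2100 = 0.2533 = 25.3304%

W = 218.9080 kJ, eta = 25.3304%


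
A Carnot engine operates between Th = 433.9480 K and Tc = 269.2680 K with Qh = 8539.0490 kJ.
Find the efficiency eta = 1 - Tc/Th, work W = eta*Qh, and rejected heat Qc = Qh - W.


eta = 1 - 269.2680/433.9480 = 0.3795
W = 0.3795 * 8539.0490 = 3240.5048 kJ
Qc = 8539.0490 - 3240.5048 = 5298.5442 kJ

eta = 37.9492%, W = 3240.5048 kJ, Qc = 5298.5442 kJ


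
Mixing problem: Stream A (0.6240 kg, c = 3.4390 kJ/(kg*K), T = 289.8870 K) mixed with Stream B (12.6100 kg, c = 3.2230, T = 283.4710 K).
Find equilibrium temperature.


num = 12142.9158
den = 42.7880
Tf = 283.7928 K

283.7928 K


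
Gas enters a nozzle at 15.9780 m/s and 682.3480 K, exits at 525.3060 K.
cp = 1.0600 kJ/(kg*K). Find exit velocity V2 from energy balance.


dT = 157.0420 K
2*cp*1000*dT = 332929.0400
V1^2 = 255.2965
V2 = sqrt(333184.3365) = 577.2212 m/s

577.2212 m/s


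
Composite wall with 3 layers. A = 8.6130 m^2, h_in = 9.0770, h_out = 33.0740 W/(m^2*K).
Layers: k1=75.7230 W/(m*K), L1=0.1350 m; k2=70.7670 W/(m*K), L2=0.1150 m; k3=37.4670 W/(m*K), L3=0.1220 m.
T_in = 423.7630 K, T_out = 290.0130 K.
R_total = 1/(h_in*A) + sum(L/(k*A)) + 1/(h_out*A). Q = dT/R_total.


R_conv_in = 1/(9.0770*8.6130) = 0.0128
R_1 = 0.1350/(75.7230*8.6130) = 0.0002
R_2 = 0.1150/(70.7670*8.6130) = 0.0002
R_3 = 0.1220/(37.4670*8.6130) = 0.0004
R_conv_out = 1/(33.0740*8.6130) = 0.0035
R_total = 0.0171 K/W
Q = 133.7500 / 0.0171 = 7833.0426 W

R_total = 0.0171 K/W, Q = 7833.0426 W


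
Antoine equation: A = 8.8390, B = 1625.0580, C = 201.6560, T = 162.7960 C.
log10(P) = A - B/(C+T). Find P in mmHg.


C+T = 364.4520
B/(C+T) = 4.4589
log10(P) = 8.8390 - 4.4589 = 4.3801
P = 10^4.3801 = 23993.4020 mmHg

23993.4020 mmHg


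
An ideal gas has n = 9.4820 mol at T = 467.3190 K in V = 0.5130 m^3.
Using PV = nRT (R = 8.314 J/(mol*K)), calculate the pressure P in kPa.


P = nRT/V = 9.4820 * 8.314 * 467.3190 / 0.5130
= 36840.3214 / 0.5130 = 71813.4919 Pa = 71.8135 kPa

71.8135 kPa


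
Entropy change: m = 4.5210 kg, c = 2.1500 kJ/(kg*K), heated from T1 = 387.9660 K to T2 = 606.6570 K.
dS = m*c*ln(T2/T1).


T2/T1 = 1.5637
ln(T2/T1) = 0.4470
dS = 4.5210 * 2.1500 * 0.4470 = 4.3454 kJ/K

4.3454 kJ/K


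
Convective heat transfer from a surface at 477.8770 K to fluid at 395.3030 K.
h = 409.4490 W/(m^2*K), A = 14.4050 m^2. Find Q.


dT = 82.5740 K
Q = 409.4490 * 14.4050 * 82.5740 = 487030.7701 W

487030.7701 W


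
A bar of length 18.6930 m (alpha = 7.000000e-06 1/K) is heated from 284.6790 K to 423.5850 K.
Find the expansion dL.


dT = 138.9060 K
dL = 7.000000e-06 * 18.6930 * 138.9060 = 0.018176 m
L_final = 18.711176 m

dL = 0.018176 m


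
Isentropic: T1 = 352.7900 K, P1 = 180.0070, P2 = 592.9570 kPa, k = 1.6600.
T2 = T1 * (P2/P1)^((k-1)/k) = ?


(k-1)/k = 0.3976
(P2/P1)^exp = 1.6064
T2 = 352.7900 * 1.6064 = 566.7118 K

566.7118 K


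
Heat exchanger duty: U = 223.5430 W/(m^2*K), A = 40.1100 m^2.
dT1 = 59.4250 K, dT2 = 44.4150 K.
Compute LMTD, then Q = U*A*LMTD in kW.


LMTD = 51.5563 K
Q = 223.5430 * 40.1100 * 51.5563 = 462270.1901 W = 462.2702 kW

462.2702 kW


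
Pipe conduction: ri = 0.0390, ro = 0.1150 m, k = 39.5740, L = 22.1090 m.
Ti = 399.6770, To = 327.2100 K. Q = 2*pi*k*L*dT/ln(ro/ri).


dT = 72.4670 K
ln(ro/ri) = 1.0814
Q = 2*pi*39.5740*22.1090*72.4670 / 1.0814 = 368404.2991 W

368404.2991 W


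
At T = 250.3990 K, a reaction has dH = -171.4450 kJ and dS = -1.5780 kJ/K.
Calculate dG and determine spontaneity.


T*dS = 250.3990 * -1.5780 = -395.1296 kJ
dG = -171.4450 + 395.1296 = 223.6846 kJ (non-spontaneous)

dG = 223.6846 kJ, non-spontaneous


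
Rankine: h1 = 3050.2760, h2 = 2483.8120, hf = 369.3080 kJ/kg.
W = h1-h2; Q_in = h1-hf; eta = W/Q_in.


W = 566.4640 kJ/kg
Q_in = 2680.9680 kJ/kg
eta = 0.2113 = 21.1291%

eta = 21.1291%


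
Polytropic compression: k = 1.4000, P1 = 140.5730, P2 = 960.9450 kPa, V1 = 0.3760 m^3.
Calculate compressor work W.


(k-1)/k = 0.2857
(P2/P1)^exp = 1.7319
W = 3.5000 * 140.5730 * 0.3760 * (1.7319 - 1) = 135.3902 kJ

135.3902 kJ


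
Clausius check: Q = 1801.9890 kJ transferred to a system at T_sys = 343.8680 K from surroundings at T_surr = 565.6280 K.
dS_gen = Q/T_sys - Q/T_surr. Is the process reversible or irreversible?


dS_sys = 1801.9890/343.8680 = 5.2404 kJ/K
dS_surr = -1801.9890/565.6280 = -3.1858 kJ/K
dS_gen = 5.2404 - 3.1858 = 2.0545 kJ/K (irreversible)

dS_gen = 2.0545 kJ/K, irreversible


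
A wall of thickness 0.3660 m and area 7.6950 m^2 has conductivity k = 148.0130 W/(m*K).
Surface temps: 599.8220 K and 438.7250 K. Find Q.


dT = 161.0970 K
Q = 148.0130 * 7.6950 * 161.0970 / 0.3660 = 501319.7944 W

501319.7944 W


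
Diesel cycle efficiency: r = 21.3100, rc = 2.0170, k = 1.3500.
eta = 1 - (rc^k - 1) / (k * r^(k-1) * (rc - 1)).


r^(k-1) = 2.9175
rc^k = 2.5784
eta = 0.6059 = 60.5940%

60.5940%


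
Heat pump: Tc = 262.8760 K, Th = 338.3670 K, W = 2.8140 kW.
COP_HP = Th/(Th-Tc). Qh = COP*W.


COP = 338.3670 / 75.4910 = 4.4822
Qh = 4.4822 * 2.8140 = 12.6130 kW

COP = 4.4822, Qh = 12.6130 kW


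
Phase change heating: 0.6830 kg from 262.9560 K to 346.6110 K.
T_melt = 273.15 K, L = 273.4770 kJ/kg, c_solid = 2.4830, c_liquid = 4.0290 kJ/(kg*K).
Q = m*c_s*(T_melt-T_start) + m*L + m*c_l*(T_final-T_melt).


Q1 (sensible, solid) = 0.6830 * 2.4830 * 10.1940 = 17.2879 kJ
Q2 (latent) = 0.6830 * 273.4770 = 186.7848 kJ
Q3 (sensible, liquid) = 0.6830 * 4.0290 * 73.4610 = 202.1505 kJ
Q_total = 406.2232 kJ

406.2232 kJ


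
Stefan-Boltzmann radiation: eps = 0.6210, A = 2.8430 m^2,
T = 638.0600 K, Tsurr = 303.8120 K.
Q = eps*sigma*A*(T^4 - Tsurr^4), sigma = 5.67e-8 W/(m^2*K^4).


T^4 = 1.6575e+11
Tsurr^4 = 8.5196e+09
Q = 0.6210 * 5.67e-8 * 2.8430 * 1.5723e+11 = 15739.1092 W

15739.1092 W


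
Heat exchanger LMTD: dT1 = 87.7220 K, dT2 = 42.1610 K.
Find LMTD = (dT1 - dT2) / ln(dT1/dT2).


dT1/dT2 = 2.0806
ln(dT1/dT2) = 0.7327
LMTD = 45.5610 / 0.7327 = 62.1843 K

62.1843 K


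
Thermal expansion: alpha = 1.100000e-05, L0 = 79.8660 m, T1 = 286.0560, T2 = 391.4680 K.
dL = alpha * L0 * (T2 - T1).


dT = 105.4120 K
dL = 1.100000e-05 * 79.8660 * 105.4120 = 0.092607 m
L_final = 79.958607 m

dL = 0.092607 m


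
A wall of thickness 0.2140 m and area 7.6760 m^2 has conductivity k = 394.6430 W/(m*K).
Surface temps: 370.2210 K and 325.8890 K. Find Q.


dT = 44.3320 K
Q = 394.6430 * 7.6760 * 44.3320 / 0.2140 = 627542.1787 W

627542.1787 W


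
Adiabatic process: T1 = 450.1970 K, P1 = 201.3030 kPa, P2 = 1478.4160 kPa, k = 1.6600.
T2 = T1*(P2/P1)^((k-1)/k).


(k-1)/k = 0.3976
(P2/P1)^exp = 2.2095
T2 = 450.1970 * 2.2095 = 994.7056 K

994.7056 K


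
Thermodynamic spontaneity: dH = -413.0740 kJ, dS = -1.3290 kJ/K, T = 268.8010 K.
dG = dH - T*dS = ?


T*dS = 268.8010 * -1.3290 = -357.2365 kJ
dG = -413.0740 + 357.2365 = -55.8375 kJ (spontaneous)

dG = -55.8375 kJ, spontaneous


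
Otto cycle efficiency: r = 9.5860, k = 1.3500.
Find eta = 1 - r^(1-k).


r^(k-1) = 2.2058
eta = 1 - 1/2.2058 = 0.5467 = 54.6657%

54.6657%


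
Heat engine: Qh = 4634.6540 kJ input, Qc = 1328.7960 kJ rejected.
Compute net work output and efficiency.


W = 4634.6540 - 1328.7960 = 3305.8580 kJ
eta = 3305.8580 / 4634.6540 = 0.7133 = 71.3291%

W = 3305.8580 kJ, eta = 71.3291%


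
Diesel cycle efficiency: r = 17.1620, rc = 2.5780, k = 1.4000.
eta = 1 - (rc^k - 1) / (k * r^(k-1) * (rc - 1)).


r^(k-1) = 3.1176
rc^k = 3.7653
eta = 0.5985 = 59.8509%

59.8509%


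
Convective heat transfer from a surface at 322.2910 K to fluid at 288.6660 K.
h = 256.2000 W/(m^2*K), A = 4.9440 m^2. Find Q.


dT = 33.6250 K
Q = 256.2000 * 4.9440 * 33.6250 = 42591.2004 W

42591.2004 W


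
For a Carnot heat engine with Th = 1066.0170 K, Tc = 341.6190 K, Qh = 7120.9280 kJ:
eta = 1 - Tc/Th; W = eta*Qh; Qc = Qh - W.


eta = 1 - 341.6190/1066.0170 = 0.6795
W = 0.6795 * 7120.9280 = 4838.9341 kJ
Qc = 7120.9280 - 4838.9341 = 2281.9939 kJ

eta = 67.9537%, W = 4838.9341 kJ, Qc = 2281.9939 kJ


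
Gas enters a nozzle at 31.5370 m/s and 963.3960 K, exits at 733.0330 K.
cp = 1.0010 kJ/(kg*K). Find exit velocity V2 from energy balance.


dT = 230.3630 K
2*cp*1000*dT = 461186.7260
V1^2 = 994.5824
V2 = sqrt(462181.3084) = 679.8392 m/s

679.8392 m/s


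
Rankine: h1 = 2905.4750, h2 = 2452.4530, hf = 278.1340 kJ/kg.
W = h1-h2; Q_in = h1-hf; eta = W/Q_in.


W = 453.0220 kJ/kg
Q_in = 2627.3410 kJ/kg
eta = 0.1724 = 17.2426%

eta = 17.2426%


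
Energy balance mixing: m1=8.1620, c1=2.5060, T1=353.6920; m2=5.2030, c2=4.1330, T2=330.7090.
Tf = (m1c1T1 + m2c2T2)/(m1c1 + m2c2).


num = 14345.9723
den = 41.9580
Tf = 341.9129 K

341.9129 K


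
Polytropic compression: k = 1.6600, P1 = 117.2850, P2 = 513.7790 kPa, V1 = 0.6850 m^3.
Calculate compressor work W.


(k-1)/k = 0.3976
(P2/P1)^exp = 1.7992
W = 2.5152 * 117.2850 * 0.6850 * (1.7992 - 1) = 161.4828 kJ

161.4828 kJ


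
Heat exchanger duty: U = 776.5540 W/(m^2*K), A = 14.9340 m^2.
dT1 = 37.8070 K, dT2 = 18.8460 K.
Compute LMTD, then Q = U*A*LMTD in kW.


LMTD = 27.2352 K
Q = 776.5540 * 14.9340 * 27.2352 = 315848.6549 W = 315.8487 kW

315.8487 kW


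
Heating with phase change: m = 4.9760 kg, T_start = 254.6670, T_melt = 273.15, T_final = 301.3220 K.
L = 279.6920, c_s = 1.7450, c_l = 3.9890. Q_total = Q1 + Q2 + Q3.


Q1 (sensible, solid) = 4.9760 * 1.7450 * 18.4830 = 160.4901 kJ
Q2 (latent) = 4.9760 * 279.6920 = 1391.7474 kJ
Q3 (sensible, liquid) = 4.9760 * 3.9890 * 28.1720 = 559.1935 kJ
Q_total = 2111.4310 kJ

2111.4310 kJ


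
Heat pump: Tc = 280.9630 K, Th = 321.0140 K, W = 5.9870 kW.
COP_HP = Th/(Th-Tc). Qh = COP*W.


COP = 321.0140 / 40.0510 = 8.0151
Qh = 8.0151 * 5.9870 = 47.9866 kW

COP = 8.0151, Qh = 47.9866 kW


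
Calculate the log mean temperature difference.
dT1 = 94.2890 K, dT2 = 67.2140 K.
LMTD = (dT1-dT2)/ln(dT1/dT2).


dT1/dT2 = 1.4028
ln(dT1/dT2) = 0.3385
LMTD = 27.0750 / 0.3385 = 79.9893 K

79.9893 K


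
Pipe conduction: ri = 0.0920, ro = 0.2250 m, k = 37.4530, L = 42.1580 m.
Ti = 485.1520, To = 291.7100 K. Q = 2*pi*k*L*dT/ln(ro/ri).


dT = 193.4420 K
ln(ro/ri) = 0.8943
Q = 2*pi*37.4530*42.1580*193.4420 / 0.8943 = 2145894.0662 W

2145894.0662 W


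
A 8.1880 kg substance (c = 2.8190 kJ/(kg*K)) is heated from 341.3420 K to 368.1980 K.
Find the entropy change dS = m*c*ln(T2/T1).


T2/T1 = 1.0787
ln(T2/T1) = 0.0757
dS = 8.1880 * 2.8190 * 0.0757 = 1.7481 kJ/K

1.7481 kJ/K


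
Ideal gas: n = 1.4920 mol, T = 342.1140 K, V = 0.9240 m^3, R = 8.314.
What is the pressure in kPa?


P = nRT/V = 1.4920 * 8.314 * 342.1140 / 0.9240
= 4243.7490 / 0.9240 = 4592.8020 Pa = 4.5928 kPa

4.5928 kPa


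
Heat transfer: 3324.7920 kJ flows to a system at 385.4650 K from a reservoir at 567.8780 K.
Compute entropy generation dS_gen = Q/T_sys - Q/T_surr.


dS_sys = 3324.7920/385.4650 = 8.6254 kJ/K
dS_surr = -3324.7920/567.8780 = -5.8548 kJ/K
dS_gen = 8.6254 - 5.8548 = 2.7706 kJ/K (irreversible)

dS_gen = 2.7706 kJ/K, irreversible


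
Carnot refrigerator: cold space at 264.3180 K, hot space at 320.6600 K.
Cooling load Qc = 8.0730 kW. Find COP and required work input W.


COP = 264.3180 / 56.3420 = 4.6913
W = 8.0730 / 4.6913 = 1.7208 kW

COP = 4.6913, W = 1.7208 kW


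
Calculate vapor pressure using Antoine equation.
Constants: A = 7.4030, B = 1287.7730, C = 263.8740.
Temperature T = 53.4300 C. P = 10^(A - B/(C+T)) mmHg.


C+T = 317.3040
B/(C+T) = 4.0585
log10(P) = 7.4030 - 4.0585 = 3.3445
P = 10^3.3445 = 2210.6330 mmHg

2210.6330 mmHg


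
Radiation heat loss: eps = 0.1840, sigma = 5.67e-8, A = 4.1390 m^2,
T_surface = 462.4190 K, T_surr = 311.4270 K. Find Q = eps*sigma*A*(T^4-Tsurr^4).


T^4 = 4.5724e+10
Tsurr^4 = 9.4064e+09
Q = 0.1840 * 5.67e-8 * 4.1390 * 3.6317e+10 = 1568.2348 W

1568.2348 W
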